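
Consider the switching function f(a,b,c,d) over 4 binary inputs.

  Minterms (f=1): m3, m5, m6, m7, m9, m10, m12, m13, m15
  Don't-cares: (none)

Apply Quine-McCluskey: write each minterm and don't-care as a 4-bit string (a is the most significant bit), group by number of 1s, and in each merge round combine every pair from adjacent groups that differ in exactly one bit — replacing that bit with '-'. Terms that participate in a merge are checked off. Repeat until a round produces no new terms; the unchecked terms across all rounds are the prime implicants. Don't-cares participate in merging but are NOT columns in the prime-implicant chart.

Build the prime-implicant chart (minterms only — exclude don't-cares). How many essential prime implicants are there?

6

size-2^0 implicants → 0011(✓)  0101(✓)  0110(✓)  0111(✓)  1001(✓)  1010  1100(✓)  1101(✓)  1111(✓)
size-2^1 implicants → -101(✓)  -111(✓)  0-11  01-1(✓)  011-  1-01  11-1(✓)  110-
size-2^2 implicants → -1-1
Unchecked terms (primes): -1-1, 0-11, 011-, 1-01, 1010, 110-
Minterm coverage:
  m3 ⊆ 0-11 [E]
  m5 ⊆ -1-1 [E]
  m6 ⊆ 011- [E]
  m7 ⊆ -1-1,0-11,011-
  m9 ⊆ 1-01 [E]
  m10 ⊆ 1010 [E]
  m12 ⊆ 110- [E]
  m13 ⊆ -1-1,1-01,110-
  m15 ⊆ -1-1 [E]
E = {-1-1, 0-11, 011-, 1-01, 1010, 110-}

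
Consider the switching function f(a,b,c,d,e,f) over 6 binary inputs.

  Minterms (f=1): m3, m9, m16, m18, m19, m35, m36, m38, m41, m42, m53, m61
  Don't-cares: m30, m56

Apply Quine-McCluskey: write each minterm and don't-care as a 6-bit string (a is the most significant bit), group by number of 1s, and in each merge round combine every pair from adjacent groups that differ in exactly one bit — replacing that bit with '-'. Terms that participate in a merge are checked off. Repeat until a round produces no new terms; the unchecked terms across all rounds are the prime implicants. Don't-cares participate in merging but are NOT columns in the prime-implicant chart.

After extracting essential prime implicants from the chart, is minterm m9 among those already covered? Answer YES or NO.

YES

Round 0: 000011✓ 001001✓ 010000✓ 010010✓ 010011✓ 011110 100011✓ 100100✓ 100110✓ 101001✓ 101010 110101✓ 111000 111101✓
Round 1: -00011 -01001 0-0011 0100-0 01001- 1001-0 11-101
PIs = {-00011, -01001, 0-0011, 0100-0, 01001-, 011110, 1001-0, 101010, 11-101, 111000}
Coverage chart:
  m3: -00011,0-0011
  m9: -01001 ←essential
  m16: 0100-0 ←essential
  m18: 0100-0,01001-
  m19: 0-0011,01001-
  m35: -00011 ←essential
  m36: 1001-0 ←essential
  m38: 1001-0 ←essential
  m41: -01001 ←essential
  m42: 101010 ←essential
  m53: 11-101 ←essential
  m61: 11-101 ←essential
Essential: -00011, -01001, 0100-0, 1001-0, 101010, 11-101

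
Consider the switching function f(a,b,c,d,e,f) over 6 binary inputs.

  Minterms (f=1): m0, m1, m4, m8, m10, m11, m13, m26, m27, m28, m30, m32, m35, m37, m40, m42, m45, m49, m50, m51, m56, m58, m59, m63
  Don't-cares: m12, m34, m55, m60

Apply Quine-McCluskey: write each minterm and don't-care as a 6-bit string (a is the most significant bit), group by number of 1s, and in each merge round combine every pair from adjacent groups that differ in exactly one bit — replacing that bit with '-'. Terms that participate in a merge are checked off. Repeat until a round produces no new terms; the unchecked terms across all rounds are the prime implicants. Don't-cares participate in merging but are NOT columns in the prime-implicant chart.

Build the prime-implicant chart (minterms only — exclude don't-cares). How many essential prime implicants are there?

size-2^0 implicants → 000000(✓)  000001(✓)  000100(✓)  001000(✓)  001010(✓)  001011(✓)  001100(✓)  001101(✓)  011010(✓)  011011(✓)  011100(✓)  011110(✓)  100000(✓)  100010(✓)  100011(✓)  100101(✓)  101000(✓)  101010(✓)  101101(✓)  110001(✓)  110010(✓)  110011(✓)  110111(✓)  111000(✓)  111010(✓)  111011(✓)  111100(✓)  111111(✓)
size-2^1 implicants → -00000(✓)  -01000(✓)  -01010(✓)  -01101  -11010(✓)  -11011(✓)  -11100  0-1010(✓)  0-1011(✓)  0-1100  00-000(✓)  00-100(✓)  000-00(✓)  00000-  001-00(✓)  0010-0(✓)  00101-(✓)  00110-  011-10  01101-(✓)  0111-0  1-0010(✓)  1-0011(✓)  1-1000(✓)  1-1010(✓)  10-000(✓)  10-010(✓)  10-101  1000-0(✓)  10001-(✓)  1010-0(✓)  11-010(✓)  11-011(✓)  11-111(✓)  110-11(✓)  1100-1  11001-(✓)  111-00  111-11(✓)  1110-0(✓)  11101-(✓)
size-2^2 implicants → --1010  -0-000  -010-0  -1101-  0-101-  00--00  1--010  1-001-  1-10-0  10-0-0  11--11  11-01-
Unchecked terms (primes): --1010, -0-000, -010-0, -01101, -1101-, -11100, 0-101-, 0-1100, 00--00, 00000-, 00110-, 011-10, 0111-0, 1--010, 1-001-, 1-10-0, 10-0-0, 10-101, 11--11, 11-01-, 1100-1, 111-00
Minterm coverage:
  m0 ⊆ -0-000,00--00,00000-
  m1 ⊆ 00000- [E]
  m4 ⊆ 00--00 [E]
  m8 ⊆ -0-000,-010-0,00--00
  m10 ⊆ --1010,-010-0,0-101-
  m11 ⊆ 0-101- [E]
  m13 ⊆ -01101,00110-
  m26 ⊆ --1010,-1101-,0-101-,011-10
  m27 ⊆ -1101-,0-101-
  m28 ⊆ -11100,0-1100,0111-0
  m30 ⊆ 011-10,0111-0
  m32 ⊆ -0-000,10-0-0
  m35 ⊆ 1-001- [E]
  m37 ⊆ 10-101 [E]
  m40 ⊆ -0-000,-010-0,1-10-0,10-0-0
  m42 ⊆ --1010,-010-0,1--010,1-10-0,10-0-0
  m45 ⊆ -01101,10-101
  m49 ⊆ 1100-1 [E]
  m50 ⊆ 1--010,1-001-,11-01-
  m51 ⊆ 1-001-,11--11,11-01-,1100-1
  m56 ⊆ 1-10-0,111-00
  m58 ⊆ --1010,-1101-,1--010,1-10-0,11-01-
  m59 ⊆ -1101-,11--11,11-01-
  m63 ⊆ 11--11 [E]
E = {0-101-, 00--00, 00000-, 1-001-, 10-101, 11--11, 1100-1}

7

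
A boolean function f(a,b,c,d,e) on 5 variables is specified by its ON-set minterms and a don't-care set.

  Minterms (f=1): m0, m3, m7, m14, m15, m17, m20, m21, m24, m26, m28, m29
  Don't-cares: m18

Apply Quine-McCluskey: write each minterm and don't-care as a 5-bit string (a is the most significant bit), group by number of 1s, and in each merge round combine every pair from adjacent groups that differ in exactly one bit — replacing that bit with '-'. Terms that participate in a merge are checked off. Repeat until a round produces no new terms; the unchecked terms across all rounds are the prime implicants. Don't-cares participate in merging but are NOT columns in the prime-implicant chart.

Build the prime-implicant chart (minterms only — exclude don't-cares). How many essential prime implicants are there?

5

Round 0: 00000 00011✓ 00111✓ 01110✓ 01111✓ 10001✓ 10010✓ 10100✓ 10101✓ 11000✓ 11010✓ 11100✓ 11101✓
Round 1: 0-111 00-11 0111- 1-010 1-100✓ 1-101✓ 10-01 1010-✓ 11-00 110-0 1110-✓
Round 2: 1-10-
PIs = {0-111, 00-11, 00000, 0111-, 1-010, 1-10-, 10-01, 11-00, 110-0}
Coverage chart:
  m0: 00000 ←essential
  m3: 00-11 ←essential
  m7: 0-111,00-11
  m14: 0111- ←essential
  m15: 0-111,0111-
  m17: 10-01 ←essential
  m20: 1-10- ←essential
  m21: 1-10-,10-01
  m24: 11-00,110-0
  m26: 1-010,110-0
  m28: 1-10-,11-00
  m29: 1-10- ←essential
Essential: 00-11, 00000, 0111-, 1-10-, 10-01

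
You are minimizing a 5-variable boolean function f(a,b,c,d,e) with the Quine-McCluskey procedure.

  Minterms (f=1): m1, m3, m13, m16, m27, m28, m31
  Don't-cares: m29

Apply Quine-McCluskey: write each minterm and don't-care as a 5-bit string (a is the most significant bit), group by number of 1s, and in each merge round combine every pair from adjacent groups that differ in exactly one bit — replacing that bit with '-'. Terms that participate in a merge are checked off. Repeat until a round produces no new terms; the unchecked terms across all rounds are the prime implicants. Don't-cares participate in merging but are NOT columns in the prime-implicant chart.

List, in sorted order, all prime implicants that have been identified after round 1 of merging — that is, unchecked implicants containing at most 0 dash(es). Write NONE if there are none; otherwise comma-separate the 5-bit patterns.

10000

Round 0: 00001✓ 00011✓ 01101✓ 10000 11011✓ 11100✓ 11101✓ 11111✓
Round 1: -1101 000-1 11-11 111-1 1110-
PIs = {-1101, 000-1, 10000, 11-11, 111-1, 1110-}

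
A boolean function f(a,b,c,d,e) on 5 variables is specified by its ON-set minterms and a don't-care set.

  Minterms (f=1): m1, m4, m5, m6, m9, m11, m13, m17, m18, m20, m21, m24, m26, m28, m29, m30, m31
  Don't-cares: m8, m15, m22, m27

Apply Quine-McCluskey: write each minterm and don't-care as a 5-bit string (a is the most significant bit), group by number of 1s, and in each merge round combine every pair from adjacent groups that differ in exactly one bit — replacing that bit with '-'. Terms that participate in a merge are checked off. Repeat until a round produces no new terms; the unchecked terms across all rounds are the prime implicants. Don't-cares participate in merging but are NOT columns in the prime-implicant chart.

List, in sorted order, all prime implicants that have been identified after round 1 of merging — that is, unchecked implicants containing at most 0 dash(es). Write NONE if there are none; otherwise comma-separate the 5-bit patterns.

NONE

Round 0: 00001✓ 00100✓ 00101✓ 00110✓ 01000✓ 01001✓ 01011✓ 01101✓ 01111✓ 10001✓ 10010✓ 10100✓ 10101✓ 10110✓ 11000✓ 11010✓ 11011✓ 11100✓ 11101✓ 11110✓ 11111✓
Round 1: -0001✓ -0100✓ -0101✓ -0110✓ -1000 -1011✓ -1101✓ -1111✓ 0-001✓ 0-101✓ 00-01✓ 001-0✓ 0010-✓ 01-01✓ 01-11✓ 010-1✓ 0100- 011-1✓ 1-010✓ 1-100✓ 1-101✓ 1-110✓ 10-01✓ 10-10✓ 101-0✓ 1010-✓ 11-00✓ 11-10✓ 11-11✓ 110-0✓ 1101-✓ 111-0✓ 111-1✓ 1110-✓ 1111-✓
Round 2: --101 -0-01 -01-0 -010- -1-11 -11-1 0--01 01--1 1--10 1-1-0 1-10- 11--0 11-1- 111--
PIs = {--101, -0-01, -01-0, -010-, -1-11, -1000, -11-1, 0--01, 01--1, 0100-, 1--10, 1-1-0, 1-10-, 11--0, 11-1-, 111--}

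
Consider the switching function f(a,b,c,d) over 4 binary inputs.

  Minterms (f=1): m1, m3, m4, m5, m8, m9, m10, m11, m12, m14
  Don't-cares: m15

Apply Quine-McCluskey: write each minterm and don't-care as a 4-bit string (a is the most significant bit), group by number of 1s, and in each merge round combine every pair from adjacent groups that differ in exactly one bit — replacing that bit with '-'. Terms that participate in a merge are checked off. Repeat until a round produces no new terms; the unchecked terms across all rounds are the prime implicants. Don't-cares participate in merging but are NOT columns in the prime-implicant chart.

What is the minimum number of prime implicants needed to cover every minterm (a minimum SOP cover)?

3

size-2^0 implicants → 0001(✓)  0011(✓)  0100(✓)  0101(✓)  1000(✓)  1001(✓)  1010(✓)  1011(✓)  1100(✓)  1110(✓)  1111(✓)
size-2^1 implicants → -001(✓)  -011(✓)  -100  0-01  00-1(✓)  010-  1-00(✓)  1-10(✓)  1-11(✓)  10-0(✓)  10-1(✓)  100-(✓)  101-(✓)  11-0(✓)  111-(✓)
size-2^2 implicants → -0-1  1--0  1-1-  10--
Unchecked terms (primes): -0-1, -100, 0-01, 010-, 1--0, 1-1-, 10--
Minterm coverage:
  m1 ⊆ -0-1,0-01
  m3 ⊆ -0-1 [E]
  m4 ⊆ -100,010-
  m5 ⊆ 0-01,010-
  m8 ⊆ 1--0,10--
  m9 ⊆ -0-1,10--
  m10 ⊆ 1--0,1-1-,10--
  m11 ⊆ -0-1,1-1-,10--
  m12 ⊆ -100,1--0
  m14 ⊆ 1--0,1-1-
E = {-0-1}
Petrick residual → 010-, 1--0
Cover = b'd + a'bc' + ad'  |cover|=3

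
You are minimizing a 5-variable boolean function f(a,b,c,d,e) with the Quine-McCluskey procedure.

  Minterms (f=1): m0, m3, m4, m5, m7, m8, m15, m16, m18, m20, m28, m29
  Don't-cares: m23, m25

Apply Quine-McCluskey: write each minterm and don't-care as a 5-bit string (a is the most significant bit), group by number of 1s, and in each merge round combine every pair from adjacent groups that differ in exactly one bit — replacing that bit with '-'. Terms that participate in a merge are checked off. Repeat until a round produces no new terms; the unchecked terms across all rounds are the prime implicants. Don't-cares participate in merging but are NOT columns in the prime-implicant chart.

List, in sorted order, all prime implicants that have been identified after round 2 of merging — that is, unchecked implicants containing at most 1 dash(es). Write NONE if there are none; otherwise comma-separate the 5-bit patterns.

-0111, 0-000, 0-111, 00-11, 001-1, 0010-, 1-100, 100-0, 11-01, 1110-

Round 0: 00000✓ 00011✓ 00100✓ 00101✓ 00111✓ 01000✓ 01111✓ 10000✓ 10010✓ 10100✓ 10111✓ 11001✓ 11100✓ 11101✓
Round 1: -0000✓ -0100✓ -0111 0-000 0-111 00-00✓ 00-11 001-1 0010- 1-100 10-00✓ 100-0 11-01 1110-
Round 2: -0-00
PIs = {-0-00, -0111, 0-000, 0-111, 00-11, 001-1, 0010-, 1-100, 100-0, 11-01, 1110-}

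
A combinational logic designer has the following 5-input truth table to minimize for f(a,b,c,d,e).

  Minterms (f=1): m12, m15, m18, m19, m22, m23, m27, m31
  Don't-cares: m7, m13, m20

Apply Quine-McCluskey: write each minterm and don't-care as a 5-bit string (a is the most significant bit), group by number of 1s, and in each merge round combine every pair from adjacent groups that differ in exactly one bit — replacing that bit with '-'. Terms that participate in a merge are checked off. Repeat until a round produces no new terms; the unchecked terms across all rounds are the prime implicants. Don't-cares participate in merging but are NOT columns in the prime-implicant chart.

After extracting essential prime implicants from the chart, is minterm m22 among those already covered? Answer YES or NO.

Round 0: 00111✓ 01100✓ 01101✓ 01111✓ 10010✓ 10011✓ 10100✓ 10110✓ 10111✓ 11011✓ 11111✓
Round 1: -0111✓ -1111✓ 0-111✓ 011-1 0110- 1-011✓ 1-111✓ 10-10✓ 10-11✓ 1001-✓ 101-0 1011-✓ 11-11✓
Round 2: --111 1--11 10-1-
PIs = {--111, 011-1, 0110-, 1--11, 10-1-, 101-0}
Coverage chart:
  m12: 0110- ←essential
  m15: --111,011-1
  m18: 10-1- ←essential
  m19: 1--11,10-1-
  m22: 10-1-,101-0
  m23: --111,1--11,10-1-
  m27: 1--11 ←essential
  m31: --111,1--11
Essential: 0110-, 1--11, 10-1-

YES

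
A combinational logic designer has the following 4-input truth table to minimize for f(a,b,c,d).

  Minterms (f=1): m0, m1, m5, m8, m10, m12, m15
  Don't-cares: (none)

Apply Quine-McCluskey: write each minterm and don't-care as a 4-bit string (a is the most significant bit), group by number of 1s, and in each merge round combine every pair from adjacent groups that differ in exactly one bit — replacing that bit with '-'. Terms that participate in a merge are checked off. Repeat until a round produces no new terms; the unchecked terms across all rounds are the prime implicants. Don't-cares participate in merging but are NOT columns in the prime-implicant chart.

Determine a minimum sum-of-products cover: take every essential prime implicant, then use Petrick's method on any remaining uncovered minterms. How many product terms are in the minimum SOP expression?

5

size-2^0 implicants → 0000(✓)  0001(✓)  0101(✓)  1000(✓)  1010(✓)  1100(✓)  1111
size-2^1 implicants → -000  0-01  000-  1-00  10-0
Unchecked terms (primes): -000, 0-01, 000-, 1-00, 10-0, 1111
Minterm coverage:
  m0 ⊆ -000,000-
  m1 ⊆ 0-01,000-
  m5 ⊆ 0-01 [E]
  m8 ⊆ -000,1-00,10-0
  m10 ⊆ 10-0 [E]
  m12 ⊆ 1-00 [E]
  m15 ⊆ 1111 [E]
E = {0-01, 1-00, 10-0, 1111}
Petrick residual → -000
Cover = b'c'd' + a'c'd + ac'd' + ab'd' + abcd  |cover|=5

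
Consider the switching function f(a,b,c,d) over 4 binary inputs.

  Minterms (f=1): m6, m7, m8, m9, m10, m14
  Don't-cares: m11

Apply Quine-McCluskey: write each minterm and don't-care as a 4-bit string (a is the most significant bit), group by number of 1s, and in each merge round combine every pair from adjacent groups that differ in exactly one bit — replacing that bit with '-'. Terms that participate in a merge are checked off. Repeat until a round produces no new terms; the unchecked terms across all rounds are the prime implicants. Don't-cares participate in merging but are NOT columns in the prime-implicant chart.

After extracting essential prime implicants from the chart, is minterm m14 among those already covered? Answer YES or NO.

NO

size-2^0 implicants → 0110(✓)  0111(✓)  1000(✓)  1001(✓)  1010(✓)  1011(✓)  1110(✓)
size-2^1 implicants → -110  011-  1-10  10-0(✓)  10-1(✓)  100-(✓)  101-(✓)
size-2^2 implicants → 10--
Unchecked terms (primes): -110, 011-, 1-10, 10--
Minterm coverage:
  m6 ⊆ -110,011-
  m7 ⊆ 011- [E]
  m8 ⊆ 10-- [E]
  m9 ⊆ 10-- [E]
  m10 ⊆ 1-10,10--
  m14 ⊆ -110,1-10
E = {011-, 10--}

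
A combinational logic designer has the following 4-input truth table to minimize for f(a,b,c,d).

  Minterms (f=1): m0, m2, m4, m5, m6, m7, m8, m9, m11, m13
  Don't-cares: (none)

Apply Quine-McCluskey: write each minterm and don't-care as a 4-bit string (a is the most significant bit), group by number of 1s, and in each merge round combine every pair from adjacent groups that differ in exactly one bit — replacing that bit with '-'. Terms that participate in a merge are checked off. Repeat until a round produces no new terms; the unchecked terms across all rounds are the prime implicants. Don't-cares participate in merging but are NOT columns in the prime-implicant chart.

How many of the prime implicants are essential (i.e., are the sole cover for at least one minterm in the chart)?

3

[col 0] 0000*, 0010*, 0100*, 0101*, 0110*, 0111*, 1000*, 1001*, 1011*, 1101*
[col 1] -000, -101, 0-00*, 0-10*, 00-0*, 01-0*, 01-1*, 010-*, 011-*, 1-01, 10-1, 100-
[col 2] 0--0, 01--
Prime implicants: -000, -101, 0--0, 01--, 1-01, 10-1, 100-
PI chart (minterm → PIs covering it):
  0 | -000,0--0
  2 | 0--0  (sole → essential)
  4 | 0--0,01--
  5 | -101,01--
  6 | 0--0,01--
  7 | 01--  (sole → essential)
  8 | -000,100-
  9 | 1-01,10-1,100-
  11 | 10-1  (sole → essential)
  13 | -101,1-01
Essential prime implicants: 0--0, 01--, 10-1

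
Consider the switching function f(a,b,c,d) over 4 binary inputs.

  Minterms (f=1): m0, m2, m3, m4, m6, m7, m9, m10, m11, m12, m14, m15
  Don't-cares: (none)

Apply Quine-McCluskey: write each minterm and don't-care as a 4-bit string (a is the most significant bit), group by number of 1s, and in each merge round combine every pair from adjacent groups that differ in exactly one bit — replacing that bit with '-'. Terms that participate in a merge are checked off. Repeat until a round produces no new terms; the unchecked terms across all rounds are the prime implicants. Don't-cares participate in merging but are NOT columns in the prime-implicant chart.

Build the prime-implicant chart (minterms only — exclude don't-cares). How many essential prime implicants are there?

size-2^0 implicants → 0000(✓)  0010(✓)  0011(✓)  0100(✓)  0110(✓)  0111(✓)  1001(✓)  1010(✓)  1011(✓)  1100(✓)  1110(✓)  1111(✓)
size-2^1 implicants → -010(✓)  -011(✓)  -100(✓)  -110(✓)  -111(✓)  0-00(✓)  0-10(✓)  0-11(✓)  00-0(✓)  001-(✓)  01-0(✓)  011-(✓)  1-10(✓)  1-11(✓)  10-1  101-(✓)  11-0(✓)  111-(✓)
size-2^2 implicants → --10(✓)  --11(✓)  -01-(✓)  -1-0  -11-(✓)  0--0  0-1-(✓)  1-1-(✓)
size-2^3 implicants → --1-
Unchecked terms (primes): --1-, -1-0, 0--0, 10-1
Minterm coverage:
  m0 ⊆ 0--0 [E]
  m2 ⊆ --1-,0--0
  m3 ⊆ --1- [E]
  m4 ⊆ -1-0,0--0
  m6 ⊆ --1-,-1-0,0--0
  m7 ⊆ --1- [E]
  m9 ⊆ 10-1 [E]
  m10 ⊆ --1- [E]
  m11 ⊆ --1-,10-1
  m12 ⊆ -1-0 [E]
  m14 ⊆ --1-,-1-0
  m15 ⊆ --1- [E]
E = {--1-, -1-0, 0--0, 10-1}

4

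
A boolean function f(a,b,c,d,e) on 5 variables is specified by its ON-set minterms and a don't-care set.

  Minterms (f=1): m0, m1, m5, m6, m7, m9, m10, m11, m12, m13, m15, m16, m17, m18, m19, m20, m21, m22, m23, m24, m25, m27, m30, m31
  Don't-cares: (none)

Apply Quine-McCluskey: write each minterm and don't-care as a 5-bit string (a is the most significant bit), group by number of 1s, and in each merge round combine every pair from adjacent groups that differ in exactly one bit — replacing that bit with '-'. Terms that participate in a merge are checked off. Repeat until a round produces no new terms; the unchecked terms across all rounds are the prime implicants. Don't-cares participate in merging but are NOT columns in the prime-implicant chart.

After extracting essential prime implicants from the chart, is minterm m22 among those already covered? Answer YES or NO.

size-2^0 implicants → 00000(✓)  00001(✓)  00101(✓)  00110(✓)  00111(✓)  01001(✓)  01010(✓)  01011(✓)  01100(✓)  01101(✓)  01111(✓)  10000(✓)  10001(✓)  10010(✓)  10011(✓)  10100(✓)  10101(✓)  10110(✓)  10111(✓)  11000(✓)  11001(✓)  11011(✓)  11110(✓)  11111(✓)
size-2^1 implicants → -0000(✓)  -0001(✓)  -0101(✓)  -0110(✓)  -0111(✓)  -1001(✓)  -1011(✓)  -1111(✓)  0-001(✓)  0-101(✓)  0-111(✓)  00-01(✓)  0000-(✓)  001-1(✓)  0011-(✓)  01-01(✓)  01-11(✓)  010-1(✓)  0101-  011-1(✓)  0110-  1-000(✓)  1-001(✓)  1-011(✓)  1-110(✓)  1-111(✓)  10-00(✓)  10-01(✓)  10-10(✓)  10-11(✓)  100-0(✓)  100-1(✓)  1000-(✓)  1001-(✓)  101-0(✓)  101-1(✓)  1010-(✓)  1011-(✓)  11-11(✓)  110-1(✓)  1100-(✓)  1111-(✓)
size-2^2 implicants → --001  --111  -0-01  -000-  -01-1  -011-  -1-11  -10-1  0--01  0-1-1  01--1  1--11  1-0-1  1-00-  1-11-  10--0(✓)  10--1(✓)  10-0-(✓)  10-1-(✓)  100--(✓)  101--(✓)
size-2^3 implicants → 10---
Unchecked terms (primes): --001, --111, -0-01, -000-, -01-1, -011-, -1-11, -10-1, 0--01, 0-1-1, 01--1, 0101-, 0110-, 1--11, 1-0-1, 1-00-, 1-11-, 10---
Minterm coverage:
  m0 ⊆ -000- [E]
  m1 ⊆ --001,-0-01,-000-,0--01
  m5 ⊆ -0-01,-01-1,0--01,0-1-1
  m6 ⊆ -011- [E]
  m7 ⊆ --111,-01-1,-011-,0-1-1
  m9 ⊆ --001,-10-1,0--01,01--1
  m10 ⊆ 0101- [E]
  m11 ⊆ -1-11,-10-1,01--1,0101-
  m12 ⊆ 0110- [E]
  m13 ⊆ 0--01,0-1-1,01--1,0110-
  m15 ⊆ --111,-1-11,0-1-1,01--1
  m16 ⊆ -000-,1-00-,10---
  m17 ⊆ --001,-0-01,-000-,1-0-1,1-00-,10---
  m18 ⊆ 10--- [E]
  m19 ⊆ 1--11,1-0-1,10---
  m20 ⊆ 10--- [E]
  m21 ⊆ -0-01,-01-1,10---
  m22 ⊆ -011-,1-11-,10---
  m23 ⊆ --111,-01-1,-011-,1--11,1-11-,10---
  m24 ⊆ 1-00- [E]
  m25 ⊆ --001,-10-1,1-0-1,1-00-
  m27 ⊆ -1-11,-10-1,1--11,1-0-1
  m30 ⊆ 1-11- [E]
  m31 ⊆ --111,-1-11,1--11,1-11-
E = {-000-, -011-, 0101-, 0110-, 1-00-, 1-11-, 10---}

YES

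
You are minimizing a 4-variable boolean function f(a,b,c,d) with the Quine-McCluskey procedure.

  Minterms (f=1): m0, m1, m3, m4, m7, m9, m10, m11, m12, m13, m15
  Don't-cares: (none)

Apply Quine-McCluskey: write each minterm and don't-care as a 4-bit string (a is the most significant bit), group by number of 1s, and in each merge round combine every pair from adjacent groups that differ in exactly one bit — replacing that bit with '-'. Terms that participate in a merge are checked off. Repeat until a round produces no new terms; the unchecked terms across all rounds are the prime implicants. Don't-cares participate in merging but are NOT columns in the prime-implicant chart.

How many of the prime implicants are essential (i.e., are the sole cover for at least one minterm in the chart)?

Round 0: 0000✓ 0001✓ 0011✓ 0100✓ 0111✓ 1001✓ 1010✓ 1011✓ 1100✓ 1101✓ 1111✓
Round 1: -001✓ -011✓ -100 -111✓ 0-00 0-11✓ 00-1✓ 000- 1-01✓ 1-11✓ 10-1✓ 101- 11-1✓ 110-
Round 2: --11 -0-1 1--1
PIs = {--11, -0-1, -100, 0-00, 000-, 1--1, 101-, 110-}
Coverage chart:
  m0: 0-00,000-
  m1: -0-1,000-
  m3: --11,-0-1
  m4: -100,0-00
  m7: --11 ←essential
  m9: -0-1,1--1
  m10: 101- ←essential
  m11: --11,-0-1,1--1,101-
  m12: -100,110-
  m13: 1--1,110-
  m15: --11,1--1
Essential: --11, 101-

2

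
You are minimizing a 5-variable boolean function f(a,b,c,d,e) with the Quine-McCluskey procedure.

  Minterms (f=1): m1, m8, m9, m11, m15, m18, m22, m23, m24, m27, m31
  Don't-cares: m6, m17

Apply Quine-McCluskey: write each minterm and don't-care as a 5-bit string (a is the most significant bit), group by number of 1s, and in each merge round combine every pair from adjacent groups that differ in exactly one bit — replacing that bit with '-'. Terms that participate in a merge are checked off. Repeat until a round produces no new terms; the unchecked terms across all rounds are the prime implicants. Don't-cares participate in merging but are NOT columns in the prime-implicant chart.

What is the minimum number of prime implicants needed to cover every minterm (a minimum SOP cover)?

Round 0: 00001✓ 00110✓ 01000✓ 01001✓ 01011✓ 01111✓ 10001✓ 10010✓ 10110✓ 10111✓ 11000✓ 11011✓ 11111✓
Round 1: -0001 -0110 -1000 -1011✓ -1111✓ 0-001 01-11✓ 010-1 0100- 1-111 10-10 1011- 11-11✓
Round 2: -1-11
PIs = {-0001, -0110, -1-11, -1000, 0-001, 010-1, 0100-, 1-111, 10-10, 1011-}
Coverage chart:
  m1: -0001,0-001
  m8: -1000,0100-
  m9: 0-001,010-1,0100-
  m11: -1-11,010-1
  m15: -1-11 ←essential
  m18: 10-10 ←essential
  m22: -0110,10-10,1011-
  m23: 1-111,1011-
  m24: -1000 ←essential
  m27: -1-11 ←essential
  m31: -1-11,1-111
Essential: -1-11, -1000, 10-10
Petrick residual → 0-001, 1-111
Min cover (5 terms): bde + bc'd'e' + a'c'd'e + acde + ab'de'

5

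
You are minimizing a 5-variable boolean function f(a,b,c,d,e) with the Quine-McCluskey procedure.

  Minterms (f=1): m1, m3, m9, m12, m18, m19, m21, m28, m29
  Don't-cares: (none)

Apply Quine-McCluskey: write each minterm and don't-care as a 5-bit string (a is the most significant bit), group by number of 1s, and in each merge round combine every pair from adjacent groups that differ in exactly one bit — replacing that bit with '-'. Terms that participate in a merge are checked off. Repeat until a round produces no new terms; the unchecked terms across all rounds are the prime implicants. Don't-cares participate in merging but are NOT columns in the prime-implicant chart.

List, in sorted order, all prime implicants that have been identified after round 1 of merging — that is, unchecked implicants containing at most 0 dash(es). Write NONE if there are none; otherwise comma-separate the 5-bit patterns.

Round 0: 00001✓ 00011✓ 01001✓ 01100✓ 10010✓ 10011✓ 10101✓ 11100✓ 11101✓
Round 1: -0011 -1100 0-001 000-1 1-101 1001- 1110-
PIs = {-0011, -1100, 0-001, 000-1, 1-101, 1001-, 1110-}

NONE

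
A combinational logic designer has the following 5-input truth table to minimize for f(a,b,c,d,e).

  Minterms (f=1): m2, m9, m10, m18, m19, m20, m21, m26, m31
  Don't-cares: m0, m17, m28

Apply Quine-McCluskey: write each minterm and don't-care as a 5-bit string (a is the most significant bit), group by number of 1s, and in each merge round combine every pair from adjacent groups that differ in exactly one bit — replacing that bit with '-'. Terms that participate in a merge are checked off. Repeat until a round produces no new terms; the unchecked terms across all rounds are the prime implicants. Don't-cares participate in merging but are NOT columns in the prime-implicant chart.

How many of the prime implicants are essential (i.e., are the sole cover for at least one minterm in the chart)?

size-2^0 implicants → 00000(✓)  00010(✓)  01001  01010(✓)  10001(✓)  10010(✓)  10011(✓)  10100(✓)  10101(✓)  11010(✓)  11100(✓)  11111
size-2^1 implicants → -0010(✓)  -1010(✓)  0-010(✓)  000-0  1-010(✓)  1-100  10-01  100-1  1001-  1010-
size-2^2 implicants → --010
Unchecked terms (primes): --010, 000-0, 01001, 1-100, 10-01, 100-1, 1001-, 1010-, 11111
Minterm coverage:
  m2 ⊆ --010,000-0
  m9 ⊆ 01001 [E]
  m10 ⊆ --010 [E]
  m18 ⊆ --010,1001-
  m19 ⊆ 100-1,1001-
  m20 ⊆ 1-100,1010-
  m21 ⊆ 10-01,1010-
  m26 ⊆ --010 [E]
  m31 ⊆ 11111 [E]
E = {--010, 01001, 11111}

3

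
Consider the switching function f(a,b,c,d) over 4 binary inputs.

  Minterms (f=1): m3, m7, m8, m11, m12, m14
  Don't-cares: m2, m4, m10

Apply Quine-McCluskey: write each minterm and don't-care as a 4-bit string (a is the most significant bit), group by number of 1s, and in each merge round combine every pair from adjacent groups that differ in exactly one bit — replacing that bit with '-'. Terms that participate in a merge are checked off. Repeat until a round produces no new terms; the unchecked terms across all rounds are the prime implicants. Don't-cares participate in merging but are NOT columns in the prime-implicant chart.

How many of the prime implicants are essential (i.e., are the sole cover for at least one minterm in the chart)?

size-2^0 implicants → 0010(✓)  0011(✓)  0100(✓)  0111(✓)  1000(✓)  1010(✓)  1011(✓)  1100(✓)  1110(✓)
size-2^1 implicants → -010(✓)  -011(✓)  -100  0-11  001-(✓)  1-00(✓)  1-10(✓)  10-0(✓)  101-(✓)  11-0(✓)
size-2^2 implicants → -01-  1--0
Unchecked terms (primes): -01-, -100, 0-11, 1--0
Minterm coverage:
  m3 ⊆ -01-,0-11
  m7 ⊆ 0-11 [E]
  m8 ⊆ 1--0 [E]
  m11 ⊆ -01- [E]
  m12 ⊆ -100,1--0
  m14 ⊆ 1--0 [E]
E = {-01-, 0-11, 1--0}

3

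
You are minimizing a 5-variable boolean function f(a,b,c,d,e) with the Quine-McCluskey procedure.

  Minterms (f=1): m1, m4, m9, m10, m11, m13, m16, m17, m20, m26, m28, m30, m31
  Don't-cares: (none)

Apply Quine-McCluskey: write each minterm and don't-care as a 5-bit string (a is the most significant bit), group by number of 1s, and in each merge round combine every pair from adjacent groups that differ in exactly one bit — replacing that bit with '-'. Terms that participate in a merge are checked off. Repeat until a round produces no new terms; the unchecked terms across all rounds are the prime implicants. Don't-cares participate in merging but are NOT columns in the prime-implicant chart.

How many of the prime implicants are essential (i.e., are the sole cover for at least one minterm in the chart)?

Round 0: 00001✓ 00100✓ 01001✓ 01010✓ 01011✓ 01101✓ 10000✓ 10001✓ 10100✓ 11010✓ 11100✓ 11110✓ 11111✓
Round 1: -0001 -0100 -1010 0-001 01-01 010-1 0101- 1-100 10-00 1000- 11-10 111-0 1111-
PIs = {-0001, -0100, -1010, 0-001, 01-01, 010-1, 0101-, 1-100, 10-00, 1000-, 11-10, 111-0, 1111-}
Coverage chart:
  m1: -0001,0-001
  m4: -0100 ←essential
  m9: 0-001,01-01,010-1
  m10: -1010,0101-
  m11: 010-1,0101-
  m13: 01-01 ←essential
  m16: 10-00,1000-
  m17: -0001,1000-
  m20: -0100,1-100,10-00
  m26: -1010,11-10
  m28: 1-100,111-0
  m30: 11-10,111-0,1111-
  m31: 1111- ←essential
Essential: -0100, 01-01, 1111-

3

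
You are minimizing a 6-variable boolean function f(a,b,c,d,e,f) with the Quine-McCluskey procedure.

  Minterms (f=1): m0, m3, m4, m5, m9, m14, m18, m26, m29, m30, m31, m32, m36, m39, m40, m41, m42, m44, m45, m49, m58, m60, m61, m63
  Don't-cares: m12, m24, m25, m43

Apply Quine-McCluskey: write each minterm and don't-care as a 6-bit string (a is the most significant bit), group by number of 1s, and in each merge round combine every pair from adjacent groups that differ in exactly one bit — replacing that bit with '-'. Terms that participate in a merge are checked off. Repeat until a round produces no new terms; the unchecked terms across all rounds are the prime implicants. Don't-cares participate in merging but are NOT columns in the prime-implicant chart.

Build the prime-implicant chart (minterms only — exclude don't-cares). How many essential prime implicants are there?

[col 0] 000000*, 000011, 000100*, 000101*, 001001*, 001100*, 001110*, 010010*, 011000*, 011001*, 011010*, 011101*, 011110*, 011111*, 100000*, 100100*, 100111, 101000*, 101001*, 101010*, 101011*, 101100*, 101101*, 110001, 111010*, 111100*, 111101*, 111111*
[col 1] -00000*, -00100*, -01001, -01100*, -11010, -11101*, -11111*, 0-1001, 0-1110, 00-100*, 000-00*, 00010-, 0011-0, 01-010, 011-01, 011-10, 0110-0, 01100-, 0111-1*, 01111-, 1-1010, 1-1100*, 1-1101*, 10-000*, 10-100*, 100-00*, 101-00*, 101-01*, 1010-0*, 1010-1*, 10100-*, 10101-*, 10110-*, 1111-1*, 11110-*
[col 2] -0-100, -00-00, -111-1, 1-110-, 10--00, 101-0-, 1010--
Prime implicants: -0-100, -00-00, -01001, -11010, -111-1, 0-1001, 0-1110, 000011, 00010-, 0011-0, 01-010, 011-01, 011-10, 0110-0, 01100-, 01111-, 1-1010, 1-110-, 10--00, 100111, 101-0-, 1010--, 110001
PI chart (minterm → PIs covering it):
  0 | -00-00  (sole → essential)
  3 | 000011  (sole → essential)
  4 | -0-100,-00-00,00010-
  5 | 00010-  (sole → essential)
  9 | -01001,0-1001
  14 | 0-1110,0011-0
  18 | 01-010  (sole → essential)
  26 | -11010,01-010,011-10,0110-0
  29 | -111-1,011-01
  30 | 0-1110,011-10,01111-
  31 | -111-1,01111-
  32 | -00-00,10--00
  36 | -0-100,-00-00,10--00
  39 | 100111  (sole → essential)
  40 | 10--00,101-0-,1010--
  41 | -01001,101-0-,1010--
  42 | 1-1010,1010--
  44 | -0-100,1-110-,10--00,101-0-
  45 | 1-110-,101-0-
  49 | 110001  (sole → essential)
  58 | -11010,1-1010
  60 | 1-110-  (sole → essential)
  61 | -111-1,1-110-
  63 | -111-1  (sole → essential)
Essential prime implicants: -00-00, -111-1, 000011, 00010-, 01-010, 1-110-, 100111, 110001

8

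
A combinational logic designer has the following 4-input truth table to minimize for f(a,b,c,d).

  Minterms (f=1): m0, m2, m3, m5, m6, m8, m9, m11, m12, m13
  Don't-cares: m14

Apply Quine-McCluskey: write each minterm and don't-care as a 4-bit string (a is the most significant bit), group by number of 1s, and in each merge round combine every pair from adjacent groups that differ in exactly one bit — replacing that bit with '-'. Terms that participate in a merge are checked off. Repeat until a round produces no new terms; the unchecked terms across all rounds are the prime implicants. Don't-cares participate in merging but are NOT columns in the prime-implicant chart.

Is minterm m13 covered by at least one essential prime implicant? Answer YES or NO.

Round 0: 0000✓ 0010✓ 0011✓ 0101✓ 0110✓ 1000✓ 1001✓ 1011✓ 1100✓ 1101✓ 1110✓
Round 1: -000 -011 -101 -110 0-10 00-0 001- 1-00✓ 1-01✓ 10-1 100-✓ 11-0 110-✓
Round 2: 1-0-
PIs = {-000, -011, -101, -110, 0-10, 00-0, 001-, 1-0-, 10-1, 11-0}
Coverage chart:
  m0: -000,00-0
  m2: 0-10,00-0,001-
  m3: -011,001-
  m5: -101 ←essential
  m6: -110,0-10
  m8: -000,1-0-
  m9: 1-0-,10-1
  m11: -011,10-1
  m12: 1-0-,11-0
  m13: -101,1-0-
Essential: -101

YES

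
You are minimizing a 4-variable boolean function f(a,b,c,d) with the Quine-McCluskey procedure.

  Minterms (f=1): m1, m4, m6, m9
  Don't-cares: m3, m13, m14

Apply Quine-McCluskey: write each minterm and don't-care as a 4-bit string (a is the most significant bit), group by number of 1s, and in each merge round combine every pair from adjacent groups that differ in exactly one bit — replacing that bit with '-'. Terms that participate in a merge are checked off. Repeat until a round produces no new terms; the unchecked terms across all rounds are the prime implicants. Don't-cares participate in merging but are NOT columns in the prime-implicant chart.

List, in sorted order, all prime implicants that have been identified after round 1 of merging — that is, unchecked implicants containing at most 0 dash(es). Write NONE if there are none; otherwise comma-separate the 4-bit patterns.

[col 0] 0001*, 0011*, 0100*, 0110*, 1001*, 1101*, 1110*
[col 1] -001, -110, 00-1, 01-0, 1-01
Prime implicants: -001, -110, 00-1, 01-0, 1-01

NONE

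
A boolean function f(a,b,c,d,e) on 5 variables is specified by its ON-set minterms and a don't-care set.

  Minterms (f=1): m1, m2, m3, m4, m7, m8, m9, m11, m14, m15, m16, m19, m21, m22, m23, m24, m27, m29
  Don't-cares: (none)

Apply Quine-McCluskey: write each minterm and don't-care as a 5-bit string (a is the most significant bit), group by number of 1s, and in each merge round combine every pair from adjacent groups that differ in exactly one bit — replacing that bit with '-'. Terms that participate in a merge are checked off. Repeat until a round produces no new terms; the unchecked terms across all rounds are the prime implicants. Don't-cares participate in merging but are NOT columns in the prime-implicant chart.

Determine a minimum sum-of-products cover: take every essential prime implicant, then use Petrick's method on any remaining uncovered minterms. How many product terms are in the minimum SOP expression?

10

[col 0] 00001*, 00010*, 00011*, 00100, 00111*, 01000*, 01001*, 01011*, 01110*, 01111*, 10000*, 10011*, 10101*, 10110*, 10111*, 11000*, 11011*, 11101*
[col 1] -0011*, -0111*, -1000, -1011*, 0-001*, 0-011*, 0-111*, 00-11*, 000-1*, 0001-, 01-11*, 010-1*, 0100-, 0111-, 1-000, 1-011*, 1-101, 10-11*, 101-1, 1011-
[col 2] --011, -0-11, 0--11, 0-0-1
Prime implicants: --011, -0-11, -1000, 0--11, 0-0-1, 0001-, 00100, 0100-, 0111-, 1-000, 1-101, 101-1, 1011-
PI chart (minterm → PIs covering it):
  1 | 0-0-1  (sole → essential)
  2 | 0001-  (sole → essential)
  3 | --011,-0-11,0--11,0-0-1,0001-
  4 | 00100  (sole → essential)
  7 | -0-11,0--11
  8 | -1000,0100-
  9 | 0-0-1,0100-
  11 | --011,0--11,0-0-1
  14 | 0111-  (sole → essential)
  15 | 0--11,0111-
  16 | 1-000  (sole → essential)
  19 | --011,-0-11
  21 | 1-101,101-1
  22 | 1011-  (sole → essential)
  23 | -0-11,101-1,1011-
  24 | -1000,1-000
  27 | --011  (sole → essential)
  29 | 1-101  (sole → essential)
Essential prime implicants: --011, 0-0-1, 0001-, 00100, 0111-, 1-000, 1-101, 1011-
Petrick residual → -0-11, -1000
Minimum SOP uses 10 PIs: c'de + b'de + bc'd'e' + a'c'e + a'b'c'd + a'b'cd'e' + a'bcd + ac'd'e' + acd'e + ab'cd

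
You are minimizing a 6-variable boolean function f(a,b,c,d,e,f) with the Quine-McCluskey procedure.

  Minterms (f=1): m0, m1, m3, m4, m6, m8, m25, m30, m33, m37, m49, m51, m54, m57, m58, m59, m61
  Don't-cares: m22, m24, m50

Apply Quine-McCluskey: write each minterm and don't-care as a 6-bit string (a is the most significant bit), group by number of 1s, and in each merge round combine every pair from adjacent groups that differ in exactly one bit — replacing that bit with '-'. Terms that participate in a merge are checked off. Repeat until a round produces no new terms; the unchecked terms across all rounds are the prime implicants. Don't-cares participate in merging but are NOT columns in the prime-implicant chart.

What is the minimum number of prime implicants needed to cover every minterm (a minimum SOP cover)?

Round 0: 000000✓ 000001✓ 000011✓ 000100✓ 000110✓ 001000✓ 010110✓ 011000✓ 011001✓ 011110✓ 100001✓ 100101✓ 110001✓ 110010✓ 110011✓ 110110✓ 111001✓ 111010✓ 111011✓ 111101✓
Round 1: -00001 -10110 -11001 0-0110 0-1000 00-000 000-00 0000-1 00000- 0001-0 01-110 01100- 1-0001 100-01 11-001✓ 11-010✓ 11-011✓ 110-10 1100-1✓ 11001-✓ 111-01 1110-1✓ 11101-✓
Round 2: 11-0-1 11-01-
PIs = {-00001, -10110, -11001, 0-0110, 0-1000, 00-000, 000-00, 0000-1, 00000-, 0001-0, 01-110, 01100-, 1-0001, 100-01, 11-0-1, 11-01-, 110-10, 111-01}
Coverage chart:
  m0: 00-000,000-00,00000-
  m1: -00001,0000-1,00000-
  m3: 0000-1 ←essential
  m4: 000-00,0001-0
  m6: 0-0110,0001-0
  m8: 0-1000,00-000
  m25: -11001,01100-
  m30: 01-110 ←essential
  m33: -00001,1-0001,100-01
  m37: 100-01 ←essential
  m49: 1-0001,11-0-1
  m51: 11-0-1,11-01-
  m54: -10110,110-10
  m57: -11001,11-0-1,111-01
  m58: 11-01- ←essential
  m59: 11-0-1,11-01-
  m61: 111-01 ←essential
Essential: 0000-1, 01-110, 100-01, 11-01-, 111-01
Petrick residual → -10110, -11001, 00-000, 0001-0, 1-0001
Min cover (10 terms): bc'def' + bcd'e'f + a'b'd'e'f' + a'b'c'd'f + a'b'c'df' + a'bdef' + ac'd'e'f + ab'c'e'f + abd'e + abce'f

10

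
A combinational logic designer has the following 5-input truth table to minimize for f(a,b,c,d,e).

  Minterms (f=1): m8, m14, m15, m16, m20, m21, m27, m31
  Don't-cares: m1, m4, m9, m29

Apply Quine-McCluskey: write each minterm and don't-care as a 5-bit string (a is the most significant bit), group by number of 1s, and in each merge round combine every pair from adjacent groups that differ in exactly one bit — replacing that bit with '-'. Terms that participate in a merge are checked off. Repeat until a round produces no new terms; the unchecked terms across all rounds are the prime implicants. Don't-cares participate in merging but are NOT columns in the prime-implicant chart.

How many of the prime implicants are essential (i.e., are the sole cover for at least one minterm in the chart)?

4

[col 0] 00001*, 00100*, 01000*, 01001*, 01110*, 01111*, 10000*, 10100*, 10101*, 11011*, 11101*, 11111*
[col 1] -0100, -1111, 0-001, 0100-, 0111-, 1-101, 10-00, 1010-, 11-11, 111-1
Prime implicants: -0100, -1111, 0-001, 0100-, 0111-, 1-101, 10-00, 1010-, 11-11, 111-1
PI chart (minterm → PIs covering it):
  8 | 0100-  (sole → essential)
  14 | 0111-  (sole → essential)
  15 | -1111,0111-
  16 | 10-00  (sole → essential)
  20 | -0100,10-00,1010-
  21 | 1-101,1010-
  27 | 11-11  (sole → essential)
  31 | -1111,11-11,111-1
Essential prime implicants: 0100-, 0111-, 10-00, 11-11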